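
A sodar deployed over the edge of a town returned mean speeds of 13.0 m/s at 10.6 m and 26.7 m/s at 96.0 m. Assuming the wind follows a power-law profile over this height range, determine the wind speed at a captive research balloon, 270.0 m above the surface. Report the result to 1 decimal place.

First find α: α = ln(V₂/V₁)/ln(z₂/z₁) = ln(26.7/13.0)/ln(96.0/10.6) = 0.71971/2.20349 = 0.3266
Extrapolate from 96.0 m to 270.0 m: V₃ = 26.7 × (270.0/96.0)^0.3266 = 26.7 × 1.4018 = 37.4279 m/s

37.4 m/s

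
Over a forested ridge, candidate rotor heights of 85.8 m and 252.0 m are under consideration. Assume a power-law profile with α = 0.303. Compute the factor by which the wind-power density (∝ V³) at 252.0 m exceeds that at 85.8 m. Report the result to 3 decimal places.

2.663

Speed ratio: V_B/V_A = (z_B/z_A)^α = (252.0/85.8)^0.303 = (2.9371)^0.303 = 1.38605
Power-density ratio: P_B/P_A = (V_B/V_A)³ = (1.38605)³ = 2.66277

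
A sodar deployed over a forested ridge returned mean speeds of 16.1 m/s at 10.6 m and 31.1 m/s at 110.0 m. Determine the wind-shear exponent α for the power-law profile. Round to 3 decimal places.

Power law: V₂/V₁ = (z₂/z₁)^α ⇒ α = ln(V₂/V₁) / ln(z₂/z₁)
α = ln(31.1/16.1) / ln(110.0/10.6) = ln(1.9317) / ln(10.3774)
  = 0.65839 / 2.33963 = 0.28141

α ≈ 0.281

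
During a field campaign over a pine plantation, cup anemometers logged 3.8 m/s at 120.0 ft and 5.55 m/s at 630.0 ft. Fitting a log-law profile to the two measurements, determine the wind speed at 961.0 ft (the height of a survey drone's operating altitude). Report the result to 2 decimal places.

6.00 m/s

Log law: V ∝ ln(z/z₀). From the pair, with r = V₁/V₂ = 0.68468,
ln z₀ = (ln z₁ − r·ln z₂)/(1 − r) = (4.7875 − 0.68468×6.4457)/0.31532 = 1.1868 → z₀ = 3.276 ft
V₃ = V₁ · ln(z₃/z₀)/ln(z₁/z₀) = 3.8 × 5.6812/3.6007 = 5.9956 m/s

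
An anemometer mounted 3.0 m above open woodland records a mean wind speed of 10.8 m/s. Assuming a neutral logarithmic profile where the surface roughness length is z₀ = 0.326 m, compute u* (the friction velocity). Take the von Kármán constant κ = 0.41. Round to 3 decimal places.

u* ≈ 1.995 m/s

Log law: V(z) = (u*/κ) · ln(z/z₀) ⇒ u* = κ · V / ln(z/z₀)
u* = 0.41 × 10.8 / ln(3.0/0.326) = 0.41 × 10.8 / 2.2195
   = 4.4280 / 2.2195 = 1.9951 m/s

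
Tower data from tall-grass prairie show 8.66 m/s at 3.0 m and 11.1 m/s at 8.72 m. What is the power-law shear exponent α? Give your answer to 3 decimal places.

Power law: V₂/V₁ = (z₂/z₁)^α ⇒ α = ln(V₂/V₁) / ln(z₂/z₁)
α = ln(11.1/8.66) / ln(8.72/3.0) = ln(1.2818) / ln(2.9067)
  = 0.24823 / 1.06701 = 0.23264

α ≈ 0.233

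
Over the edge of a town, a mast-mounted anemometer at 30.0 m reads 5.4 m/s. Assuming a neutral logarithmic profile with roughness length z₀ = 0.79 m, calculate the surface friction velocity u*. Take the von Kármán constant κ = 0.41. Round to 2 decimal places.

u* ≈ 0.61 m/s

Log law: V(z) = (u*/κ) · ln(z/z₀) ⇒ u* = κ · V / ln(z/z₀)
u* = 0.41 × 5.4 / ln(30.0/0.79) = 0.41 × 5.4 / 3.6369
   = 2.2140 / 3.6369 = 0.6088 m/s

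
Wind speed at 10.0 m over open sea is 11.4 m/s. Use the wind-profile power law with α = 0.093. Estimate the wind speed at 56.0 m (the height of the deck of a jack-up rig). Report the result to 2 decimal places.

Power-law profile: V₂ = V₁ · (z₂/z₁)^α
V₂ = 11.4 × (56.0/10.0)^0.093 = 11.4 × (5.6000)^0.093
    = 11.4 × 1.1738 = 13.3809 m/s

13.38 m/s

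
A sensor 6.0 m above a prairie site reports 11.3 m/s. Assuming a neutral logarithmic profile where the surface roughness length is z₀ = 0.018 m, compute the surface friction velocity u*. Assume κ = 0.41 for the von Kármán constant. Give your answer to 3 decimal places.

u* ≈ 0.798 m/s

Log law: V(z) = (u*/κ) · ln(z/z₀) ⇒ u* = κ · V / ln(z/z₀)
u* = 0.41 × 11.3 / ln(6.0/0.018) = 0.41 × 11.3 / 5.8091
   = 4.6330 / 5.8091 = 0.7975 m/s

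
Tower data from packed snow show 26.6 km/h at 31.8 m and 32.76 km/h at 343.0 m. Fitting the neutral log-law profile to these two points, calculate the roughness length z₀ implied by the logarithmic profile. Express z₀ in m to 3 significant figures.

Log law: V(z) ∝ ln(z/z₀). With r = V₁/V₂ = 26.6/32.76 = 0.81197,
r · ln(z₂/z₀) = ln(z₁/z₀) ⇒ ln z₀ = (ln z₁ − r·ln z₂)/(1 − r)
ln z₀ = (3.45947 − 0.81197×5.83773) / 0.18803 = -6.8103
z₀ = exp(-6.8103) = 0.001102 m

z₀ ≈ 0.00110 m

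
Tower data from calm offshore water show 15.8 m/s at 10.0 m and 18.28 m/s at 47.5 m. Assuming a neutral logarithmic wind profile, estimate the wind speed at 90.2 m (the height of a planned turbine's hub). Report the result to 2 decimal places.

Log law: V ∝ ln(z/z₀). From the pair, with r = V₁/V₂ = 0.86433,
ln z₀ = (ln z₁ − r·ln z₂)/(1 − r) = (2.3026 − 0.86433×3.8607)/0.13567 = -7.6243 → z₀ = 0.0004884 m
V₃ = V₁ · ln(z₃/z₀)/ln(z₁/z₀) = 15.8 × 12.1263/9.9269 = 19.3007 m/s

19.30 m/s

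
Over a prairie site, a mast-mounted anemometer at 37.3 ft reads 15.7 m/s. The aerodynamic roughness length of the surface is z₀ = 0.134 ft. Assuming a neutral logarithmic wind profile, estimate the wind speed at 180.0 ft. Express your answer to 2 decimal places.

Log law: V(z) ∝ ln(z/z₀), so V₂/V₁ = ln(z₂/z₀) / ln(z₁/z₀).
ln(180.0/0.134) = 7.2029, ln(37.3/0.134) = 5.6289
V₂ = 15.7 × 7.2029/5.6289 = 15.7 × 1.2796 = 20.0901 m/s

20.09 m/s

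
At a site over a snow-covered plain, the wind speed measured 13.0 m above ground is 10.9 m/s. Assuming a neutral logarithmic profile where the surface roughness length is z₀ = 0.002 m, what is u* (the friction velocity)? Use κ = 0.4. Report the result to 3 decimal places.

u* ≈ 0.497 m/s

Log law: V(z) = (u*/κ) · ln(z/z₀) ⇒ u* = κ · V / ln(z/z₀)
u* = 0.4 × 10.9 / ln(13.0/0.002) = 0.4 × 10.9 / 8.7796
   = 4.3600 / 8.7796 = 0.4966 m/s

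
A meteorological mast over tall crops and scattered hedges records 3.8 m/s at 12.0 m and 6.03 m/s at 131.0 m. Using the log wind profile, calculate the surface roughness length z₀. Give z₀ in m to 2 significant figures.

Log law: V(z) ∝ ln(z/z₀). With r = V₁/V₂ = 3.8/6.03 = 0.63018,
r · ln(z₂/z₀) = ln(z₁/z₀) ⇒ ln z₀ = (ln z₁ − r·ln z₂)/(1 − r)
ln z₀ = (2.48491 − 0.63018×4.87520) / 0.36982 = -1.5882
z₀ = exp(-1.5882) = 0.2043 m

z₀ ≈ 0.20 m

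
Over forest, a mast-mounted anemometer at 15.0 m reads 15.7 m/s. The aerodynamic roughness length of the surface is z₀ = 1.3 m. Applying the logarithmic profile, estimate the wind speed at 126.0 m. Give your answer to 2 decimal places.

Log law: V(z) ∝ ln(z/z₀), so V₂/V₁ = ln(z₂/z₀) / ln(z₁/z₀).
ln(126.0/1.3) = 4.5739, ln(15.0/1.3) = 2.4457
V₂ = 15.7 × 4.5739/2.4457 = 15.7 × 1.8702 = 29.3621 m/s

29.36 m/s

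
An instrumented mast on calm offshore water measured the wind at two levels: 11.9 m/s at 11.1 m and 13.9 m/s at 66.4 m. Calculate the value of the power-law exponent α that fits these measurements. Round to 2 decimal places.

α ≈ 0.09

Power law: V₂/V₁ = (z₂/z₁)^α ⇒ α = ln(V₂/V₁) / ln(z₂/z₁)
α = ln(13.9/11.9) / ln(66.4/11.1) = ln(1.1681) / ln(5.9820)
  = 0.15535 / 1.78875 = 0.08685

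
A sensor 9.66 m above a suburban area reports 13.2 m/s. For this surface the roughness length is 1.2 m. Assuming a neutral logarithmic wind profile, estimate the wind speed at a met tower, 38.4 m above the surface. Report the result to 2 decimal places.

21.93 m/s

Log law: V(z) ∝ ln(z/z₀), so V₂/V₁ = ln(z₂/z₀) / ln(z₁/z₀).
ln(38.4/1.2) = 3.4657, ln(9.66/1.2) = 2.0857
V₂ = 13.2 × 3.4657/2.0857 = 13.2 × 1.6617 = 21.9343 m/s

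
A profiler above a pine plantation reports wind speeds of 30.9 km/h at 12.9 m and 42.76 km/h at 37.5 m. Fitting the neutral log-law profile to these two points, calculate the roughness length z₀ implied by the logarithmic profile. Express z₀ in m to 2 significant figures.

Log law: V(z) ∝ ln(z/z₀). With r = V₁/V₂ = 30.9/42.76 = 0.72264,
r · ln(z₂/z₀) = ln(z₁/z₀) ⇒ ln z₀ = (ln z₁ − r·ln z₂)/(1 − r)
ln z₀ = (2.55723 − 0.72264×3.62434) / 0.27736 = -0.2230
z₀ = exp(-0.2230) = 0.8001 m

z₀ ≈ 0.80 m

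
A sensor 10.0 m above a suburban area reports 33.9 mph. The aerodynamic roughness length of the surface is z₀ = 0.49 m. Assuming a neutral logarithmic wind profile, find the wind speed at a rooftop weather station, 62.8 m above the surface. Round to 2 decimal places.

Log law: V(z) ∝ ln(z/z₀), so V₂/V₁ = ln(z₂/z₀) / ln(z₁/z₀).
ln(62.8/0.49) = 4.8533, ln(10.0/0.49) = 3.0159
V₂ = 33.9 × 4.8533/3.0159 = 33.9 × 1.6092 = 54.5526 mph

54.55 mph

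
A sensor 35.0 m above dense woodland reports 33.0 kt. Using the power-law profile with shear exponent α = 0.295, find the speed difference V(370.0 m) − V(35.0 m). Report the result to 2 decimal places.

Power law: V₂ = V₁ · (z₂/z₁)^α = 33.0 × (10.5714)^0.295 = 66.1658 kt
ΔV = 66.1658 − 33.0 = 33.1658 kt

33.17 kt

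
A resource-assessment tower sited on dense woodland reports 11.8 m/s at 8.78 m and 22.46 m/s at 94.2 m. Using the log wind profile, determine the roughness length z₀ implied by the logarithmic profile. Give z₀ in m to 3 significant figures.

z₀ ≈ 0.635 m

Log law: V(z) ∝ ln(z/z₀). With r = V₁/V₂ = 11.8/22.46 = 0.52538,
r · ln(z₂/z₀) = ln(z₁/z₀) ⇒ ln z₀ = (ln z₁ − r·ln z₂)/(1 − r)
ln z₀ = (2.17248 − 0.52538×4.54542) / 0.47462 = -0.4542
z₀ = exp(-0.4542) = 0.6349 m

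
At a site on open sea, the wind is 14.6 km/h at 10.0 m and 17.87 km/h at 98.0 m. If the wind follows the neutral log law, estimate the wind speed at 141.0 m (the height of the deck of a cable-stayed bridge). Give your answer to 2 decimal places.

18.39 km/h

Log law: V ∝ ln(z/z₀). From the pair, with r = V₁/V₂ = 0.81701,
ln z₀ = (ln z₁ − r·ln z₂)/(1 − r) = (2.3026 − 0.81701×4.5850)/0.18299 = -7.8879 → z₀ = 0.0003753 m
V₃ = V₁ · ln(z₃/z₀)/ln(z₁/z₀) = 14.6 × 12.8366/10.1905 = 18.3912 km/h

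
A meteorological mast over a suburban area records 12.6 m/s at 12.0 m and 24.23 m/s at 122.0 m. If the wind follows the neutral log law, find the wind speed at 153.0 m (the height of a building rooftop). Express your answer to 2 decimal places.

25.37 m/s

Log law: V ∝ ln(z/z₀). From the pair, with r = V₁/V₂ = 0.52002,
ln z₀ = (ln z₁ − r·ln z₂)/(1 − r) = (2.4849 − 0.52002×4.8040)/0.47998 = -0.0276 → z₀ = 0.9727 m
V₃ = V₁ · ln(z₃/z₀)/ln(z₁/z₀) = 12.6 × 5.0581/2.5125 = 25.3654 m/s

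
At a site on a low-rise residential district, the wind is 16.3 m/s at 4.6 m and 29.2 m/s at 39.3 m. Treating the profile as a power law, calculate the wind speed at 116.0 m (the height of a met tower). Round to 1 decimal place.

First find α: α = ln(V₂/V₁)/ln(z₂/z₁) = ln(29.2/16.3)/ln(39.3/4.6) = 0.58300/2.14517 = 0.2718
Extrapolate from 39.3 m to 116.0 m: V₃ = 29.2 × (116.0/39.3)^0.2718 = 29.2 × 1.3420 = 39.1864 m/s

39.2 m/s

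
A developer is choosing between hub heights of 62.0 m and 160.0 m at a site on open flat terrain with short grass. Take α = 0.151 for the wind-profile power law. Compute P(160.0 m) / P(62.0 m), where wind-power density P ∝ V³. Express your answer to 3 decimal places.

1.536

Speed ratio: V_B/V_A = (z_B/z_A)^α = (160.0/62.0)^0.151 = (2.5806)^0.151 = 1.15391
Power-density ratio: P_B/P_A = (V_B/V_A)³ = (1.15391)³ = 1.53643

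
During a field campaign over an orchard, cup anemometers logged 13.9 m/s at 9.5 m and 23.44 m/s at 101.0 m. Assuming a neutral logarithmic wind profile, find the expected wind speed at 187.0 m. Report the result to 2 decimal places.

25.93 m/s

Log law: V ∝ ln(z/z₀). From the pair, with r = V₁/V₂ = 0.59300,
ln z₀ = (ln z₁ − r·ln z₂)/(1 − r) = (2.2513 − 0.59300×4.6151)/0.40700 = -1.1929 → z₀ = 0.3034 m
V₃ = V₁ · ln(z₃/z₀)/ln(z₁/z₀) = 13.9 × 6.4240/3.4442 = 25.9260 m/s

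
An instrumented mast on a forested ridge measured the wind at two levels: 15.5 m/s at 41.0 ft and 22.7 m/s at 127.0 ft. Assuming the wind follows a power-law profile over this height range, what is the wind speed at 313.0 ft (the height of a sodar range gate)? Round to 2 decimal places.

30.78 m/s

First find α: α = ln(V₂/V₁)/ln(z₂/z₁) = ln(22.7/15.5)/ln(127.0/41.0) = 0.38152/1.13062 = 0.3374
Extrapolate from 127.0 ft to 313.0 ft: V₃ = 22.7 × (313.0/127.0)^0.3374 = 22.7 × 1.3558 = 30.7764 m/s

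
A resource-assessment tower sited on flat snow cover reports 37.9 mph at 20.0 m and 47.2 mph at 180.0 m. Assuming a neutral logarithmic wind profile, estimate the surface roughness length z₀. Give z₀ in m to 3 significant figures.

Log law: V(z) ∝ ln(z/z₀). With r = V₁/V₂ = 37.9/47.2 = 0.80297,
r · ln(z₂/z₀) = ln(z₁/z₀) ⇒ ln z₀ = (ln z₁ − r·ln z₂)/(1 − r)
ln z₀ = (2.99573 − 0.80297×5.19296) / 0.19703 = -5.9585
z₀ = exp(-5.9585) = 0.002584 m

z₀ ≈ 0.00258 m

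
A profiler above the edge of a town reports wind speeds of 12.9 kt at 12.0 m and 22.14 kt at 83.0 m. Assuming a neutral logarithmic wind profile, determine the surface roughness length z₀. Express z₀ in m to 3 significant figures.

z₀ ≈ 0.806 m

Log law: V(z) ∝ ln(z/z₀). With r = V₁/V₂ = 12.9/22.14 = 0.58266,
r · ln(z₂/z₀) = ln(z₁/z₀) ⇒ ln z₀ = (ln z₁ − r·ln z₂)/(1 − r)
ln z₀ = (2.48491 − 0.58266×4.41884) / 0.41734 = -0.2151
z₀ = exp(-0.2151) = 0.8065 m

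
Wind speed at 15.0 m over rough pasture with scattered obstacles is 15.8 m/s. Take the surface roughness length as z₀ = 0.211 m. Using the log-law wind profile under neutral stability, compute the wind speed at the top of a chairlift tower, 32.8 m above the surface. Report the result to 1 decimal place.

18.7 m/s

Log law: V(z) ∝ ln(z/z₀), so V₂/V₁ = ln(z₂/z₀) / ln(z₁/z₀).
ln(32.8/0.211) = 5.0463, ln(15.0/0.211) = 4.2639
V₂ = 15.8 × 5.0463/4.2639 = 15.8 × 1.1835 = 18.6991 m/s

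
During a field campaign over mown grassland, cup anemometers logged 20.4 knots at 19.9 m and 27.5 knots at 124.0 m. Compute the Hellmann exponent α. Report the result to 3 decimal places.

Power law: V₂/V₁ = (z₂/z₁)^α ⇒ α = ln(V₂/V₁) / ln(z₂/z₁)
α = ln(27.5/20.4) / ln(124.0/19.9) = ln(1.3480) / ln(6.2312)
  = 0.29865 / 1.82956 = 0.16324

α ≈ 0.163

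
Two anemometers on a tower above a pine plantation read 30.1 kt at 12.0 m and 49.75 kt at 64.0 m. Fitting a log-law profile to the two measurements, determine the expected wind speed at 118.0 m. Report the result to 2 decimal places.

Log law: V ∝ ln(z/z₀). From the pair, with r = V₁/V₂ = 0.60503,
ln z₀ = (ln z₁ − r·ln z₂)/(1 − r) = (2.4849 − 0.60503×4.1589)/0.39497 = -0.0793 → z₀ = 0.9238 m
V₃ = V₁ · ln(z₃/z₀)/ln(z₁/z₀) = 30.1 × 4.8500/2.5642 = 56.9316 kt

56.93 kt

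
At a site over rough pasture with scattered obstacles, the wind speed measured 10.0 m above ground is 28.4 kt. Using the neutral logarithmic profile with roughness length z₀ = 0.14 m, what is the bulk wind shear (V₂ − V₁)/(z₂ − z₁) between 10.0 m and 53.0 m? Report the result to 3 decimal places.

Log law: V₂ = V₁ · ln(z₂/z₀)/ln(z₁/z₀) = 28.4 × 5.9364/4.2687 = 39.4954 kt
ΔV/Δz = (39.4954 − 28.4)/(53.0 − 10.0) = 11.0954/43.0000 = 0.25803 kt/m

0.258 kt/m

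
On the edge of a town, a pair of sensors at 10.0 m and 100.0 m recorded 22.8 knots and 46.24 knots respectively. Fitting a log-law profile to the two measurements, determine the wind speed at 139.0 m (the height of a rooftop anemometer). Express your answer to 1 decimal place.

Log law: V ∝ ln(z/z₀). From the pair, with r = V₁/V₂ = 0.49308,
ln z₀ = (ln z₁ − r·ln z₂)/(1 − r) = (2.3026 − 0.49308×4.6052)/0.50692 = 0.0629 → z₀ = 1.065 m
V₃ = V₁ · ln(z₃/z₀)/ln(z₁/z₀) = 22.8 × 4.8716/2.2397 = 49.5923 knots

49.6 knots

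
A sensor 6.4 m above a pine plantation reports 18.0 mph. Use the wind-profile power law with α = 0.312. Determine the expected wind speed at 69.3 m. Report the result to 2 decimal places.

37.85 mph

Power-law profile: V₂ = V₁ · (z₂/z₁)^α
V₂ = 18.0 × (69.3/6.4)^0.312 = 18.0 × (10.8281)^0.312
    = 18.0 × 2.1027 = 37.8489 mph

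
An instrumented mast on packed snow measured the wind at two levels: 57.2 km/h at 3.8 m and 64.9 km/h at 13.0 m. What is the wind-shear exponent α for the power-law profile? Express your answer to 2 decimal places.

α ≈ 0.10

Power law: V₂/V₁ = (z₂/z₁)^α ⇒ α = ln(V₂/V₁) / ln(z₂/z₁)
α = ln(64.9/57.2) / ln(13.0/3.8) = ln(1.1346) / ln(3.4211)
  = 0.12629 / 1.22995 = 0.10268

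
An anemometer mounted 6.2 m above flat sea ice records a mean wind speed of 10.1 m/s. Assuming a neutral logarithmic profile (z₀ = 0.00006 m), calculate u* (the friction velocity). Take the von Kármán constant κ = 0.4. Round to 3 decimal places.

Log law: V(z) = (u*/κ) · ln(z/z₀) ⇒ u* = κ · V / ln(z/z₀)
u* = 0.4 × 10.1 / ln(6.2/0.00006) = 0.4 × 10.1 / 11.5457
   = 4.0400 / 11.5457 = 0.3499 m/s

u* ≈ 0.350 m/s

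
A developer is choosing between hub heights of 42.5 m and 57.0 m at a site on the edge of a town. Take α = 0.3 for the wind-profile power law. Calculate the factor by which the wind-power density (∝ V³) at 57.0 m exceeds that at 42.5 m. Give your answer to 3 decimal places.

1.302

Speed ratio: V_B/V_A = (z_B/z_A)^α = (57.0/42.5)^0.3 = (1.3412)^0.3 = 1.09206
Power-density ratio: P_B/P_A = (V_B/V_A)³ = (1.09206)³ = 1.30238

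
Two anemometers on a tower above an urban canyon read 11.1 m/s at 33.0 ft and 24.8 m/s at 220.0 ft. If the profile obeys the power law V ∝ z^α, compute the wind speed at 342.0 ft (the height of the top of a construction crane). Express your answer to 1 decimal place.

First find α: α = ln(V₂/V₁)/ln(z₂/z₁) = ln(24.8/11.1)/ln(220.0/33.0) = 0.80390/1.89712 = 0.4237
Extrapolate from 220.0 ft to 342.0 ft: V₃ = 24.8 × (342.0/220.0)^0.4237 = 24.8 × 1.2056 = 29.8981 m/s

29.9 m/s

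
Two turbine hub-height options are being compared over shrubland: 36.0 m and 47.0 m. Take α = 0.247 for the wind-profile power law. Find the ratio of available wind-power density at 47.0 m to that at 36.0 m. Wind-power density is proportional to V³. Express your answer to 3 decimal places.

1.218

Speed ratio: V_B/V_A = (z_B/z_A)^α = (47.0/36.0)^0.247 = (1.3056)^0.247 = 1.06807
Power-density ratio: P_B/P_A = (V_B/V_A)³ = (1.06807)³ = 1.21844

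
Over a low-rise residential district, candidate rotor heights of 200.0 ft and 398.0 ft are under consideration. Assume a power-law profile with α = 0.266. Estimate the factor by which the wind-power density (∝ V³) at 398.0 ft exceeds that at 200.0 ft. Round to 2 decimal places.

Speed ratio: V_B/V_A = (z_B/z_A)^α = (398.0/200.0)^0.266 = (1.9900)^0.266 = 1.20087
Power-density ratio: P_B/P_A = (V_B/V_A)³ = (1.20087)³ = 1.73175

1.73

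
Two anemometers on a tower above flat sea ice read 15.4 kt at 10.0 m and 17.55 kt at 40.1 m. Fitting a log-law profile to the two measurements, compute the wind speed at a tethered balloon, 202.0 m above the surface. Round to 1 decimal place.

Log law: V ∝ ln(z/z₀). From the pair, with r = V₁/V₂ = 0.87749,
ln z₀ = (ln z₁ − r·ln z₂)/(1 − r) = (2.3026 − 0.87749×3.6914)/0.12251 = -7.6450 → z₀ = 0.0004784 m
V₃ = V₁ · ln(z₃/z₀)/ln(z₁/z₀) = 15.4 × 12.9533/9.9476 = 20.0531 kt

20.1 kt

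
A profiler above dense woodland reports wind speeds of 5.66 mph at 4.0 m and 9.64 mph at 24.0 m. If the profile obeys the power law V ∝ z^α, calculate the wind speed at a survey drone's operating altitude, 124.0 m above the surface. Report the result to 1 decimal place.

First find α: α = ln(V₂/V₁)/ln(z₂/z₁) = ln(9.64/5.66)/ln(24.0/4.0) = 0.53250/1.79176 = 0.2972
Extrapolate from 24.0 m to 124.0 m: V₃ = 9.64 × (124.0/24.0)^0.2972 = 9.64 × 1.6291 = 15.7050 mph

15.7 mph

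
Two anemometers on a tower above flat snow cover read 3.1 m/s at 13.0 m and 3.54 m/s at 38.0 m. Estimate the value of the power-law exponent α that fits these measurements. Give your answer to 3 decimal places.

α ≈ 0.124

Power law: V₂/V₁ = (z₂/z₁)^α ⇒ α = ln(V₂/V₁) / ln(z₂/z₁)
α = ln(3.54/3.1) / ln(38.0/13.0) = ln(1.1419) / ln(2.9231)
  = 0.13272 / 1.07264 = 0.12374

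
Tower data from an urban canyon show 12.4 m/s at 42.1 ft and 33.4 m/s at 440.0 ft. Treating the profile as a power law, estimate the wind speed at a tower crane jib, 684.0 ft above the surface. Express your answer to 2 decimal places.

First find α: α = ln(V₂/V₁)/ln(z₂/z₁) = ln(33.4/12.4)/ln(440.0/42.1) = 0.99086/2.34673 = 0.4222
Extrapolate from 440.0 ft to 684.0 ft: V₃ = 33.4 × (684.0/440.0)^0.4222 = 33.4 × 1.2048 = 40.2390 m/s

40.24 m/s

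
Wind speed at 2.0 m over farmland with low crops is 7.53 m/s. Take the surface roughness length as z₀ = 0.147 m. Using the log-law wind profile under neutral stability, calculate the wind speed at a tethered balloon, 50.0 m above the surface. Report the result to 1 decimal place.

Log law: V(z) ∝ ln(z/z₀), so V₂/V₁ = ln(z₂/z₀) / ln(z₁/z₀).
ln(50.0/0.147) = 5.8293, ln(2.0/0.147) = 2.6105
V₂ = 7.53 × 5.8293/2.6105 = 7.53 × 2.2331 = 16.8150 m/s

16.8 m/s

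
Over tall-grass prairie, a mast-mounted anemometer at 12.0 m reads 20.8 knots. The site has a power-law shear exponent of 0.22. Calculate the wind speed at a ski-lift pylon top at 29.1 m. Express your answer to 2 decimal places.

Power-law profile: V₂ = V₁ · (z₂/z₁)^α
V₂ = 20.8 × (29.1/12.0)^0.22 = 20.8 × (2.4250)^0.22
    = 20.8 × 1.2152 = 25.2755 knots

25.28 knots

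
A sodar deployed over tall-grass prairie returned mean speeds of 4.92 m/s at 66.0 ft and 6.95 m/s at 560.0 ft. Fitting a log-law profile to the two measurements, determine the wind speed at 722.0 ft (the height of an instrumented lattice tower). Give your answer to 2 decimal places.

Log law: V ∝ ln(z/z₀). From the pair, with r = V₁/V₂ = 0.70791,
ln z₀ = (ln z₁ − r·ln z₂)/(1 − r) = (4.1897 − 0.70791×6.3279)/0.29209 = -0.9928 → z₀ = 0.3705 ft
V₃ = V₁ · ln(z₃/z₀)/ln(z₁/z₀) = 4.92 × 7.5748/5.1824 = 7.1912 m/s

7.19 m/s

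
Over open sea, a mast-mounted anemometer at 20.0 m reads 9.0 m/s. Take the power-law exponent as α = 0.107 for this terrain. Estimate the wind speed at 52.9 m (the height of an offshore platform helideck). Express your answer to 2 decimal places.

Power-law profile: V₂ = V₁ · (z₂/z₁)^α
V₂ = 9.0 × (52.9/20.0)^0.107 = 9.0 × (2.6450)^0.107
    = 9.0 × 1.1097 = 9.9872 m/s

9.99 m/s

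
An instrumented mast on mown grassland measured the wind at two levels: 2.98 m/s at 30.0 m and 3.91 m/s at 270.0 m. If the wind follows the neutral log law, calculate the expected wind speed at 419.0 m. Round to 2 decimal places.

4.10 m/s

Log law: V ∝ ln(z/z₀). From the pair, with r = V₁/V₂ = 0.76215,
ln z₀ = (ln z₁ − r·ln z₂)/(1 − r) = (3.4012 − 0.76215×5.5984)/0.23785 = -3.6394 → z₀ = 0.02627 m
V₃ = V₁ · ln(z₃/z₀)/ln(z₁/z₀) = 2.98 × 9.6772/7.0406 = 4.0960 m/s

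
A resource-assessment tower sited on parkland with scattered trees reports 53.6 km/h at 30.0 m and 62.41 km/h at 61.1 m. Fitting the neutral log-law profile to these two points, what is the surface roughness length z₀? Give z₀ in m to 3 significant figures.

z₀ ≈ 0.396 m

Log law: V(z) ∝ ln(z/z₀). With r = V₁/V₂ = 53.6/62.41 = 0.85884,
r · ln(z₂/z₀) = ln(z₁/z₀) ⇒ ln z₀ = (ln z₁ − r·ln z₂)/(1 − r)
ln z₀ = (3.40120 − 0.85884×4.11251) / 0.14116 = -0.9264
z₀ = exp(-0.9264) = 0.3960 m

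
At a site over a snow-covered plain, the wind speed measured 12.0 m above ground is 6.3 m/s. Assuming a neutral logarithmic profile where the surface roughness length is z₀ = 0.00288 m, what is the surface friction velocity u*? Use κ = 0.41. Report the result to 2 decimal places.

u* ≈ 0.31 m/s

Log law: V(z) = (u*/κ) · ln(z/z₀) ⇒ u* = κ · V / ln(z/z₀)
u* = 0.41 × 6.3 / ln(12.0/0.00288) = 0.41 × 6.3 / 8.3349
   = 2.5830 / 8.3349 = 0.3099 m/s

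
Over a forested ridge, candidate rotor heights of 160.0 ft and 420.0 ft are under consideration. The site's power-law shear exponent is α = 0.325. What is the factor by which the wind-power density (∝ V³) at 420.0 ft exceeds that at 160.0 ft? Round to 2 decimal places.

Speed ratio: V_B/V_A = (z_B/z_A)^α = (420.0/160.0)^0.325 = (2.6250)^0.325 = 1.36841
Power-density ratio: P_B/P_A = (V_B/V_A)³ = (1.36841)³ = 2.56242

2.56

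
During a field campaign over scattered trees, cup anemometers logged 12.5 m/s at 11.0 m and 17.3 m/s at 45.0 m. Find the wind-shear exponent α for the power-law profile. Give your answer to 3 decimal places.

Power law: V₂/V₁ = (z₂/z₁)^α ⇒ α = ln(V₂/V₁) / ln(z₂/z₁)
α = ln(17.3/12.5) / ln(45.0/11.0) = ln(1.3840) / ln(4.0909)
  = 0.32498 / 1.40877 = 0.23068

α ≈ 0.231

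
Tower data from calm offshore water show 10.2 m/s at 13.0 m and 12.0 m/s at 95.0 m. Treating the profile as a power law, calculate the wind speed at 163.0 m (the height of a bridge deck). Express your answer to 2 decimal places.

First find α: α = ln(V₂/V₁)/ln(z₂/z₁) = ln(12.0/10.2)/ln(95.0/13.0) = 0.16252/1.98893 = 0.0817
Extrapolate from 95.0 m to 163.0 m: V₃ = 12.0 × (163.0/95.0)^0.0817 = 12.0 × 1.0451 = 12.5412 m/s

12.54 m/s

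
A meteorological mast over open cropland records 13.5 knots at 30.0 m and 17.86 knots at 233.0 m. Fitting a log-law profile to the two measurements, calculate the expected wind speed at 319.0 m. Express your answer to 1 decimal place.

Log law: V ∝ ln(z/z₀). From the pair, with r = V₁/V₂ = 0.75588,
ln z₀ = (ln z₁ − r·ln z₂)/(1 − r) = (3.4012 − 0.75588×5.4510)/0.24412 = -2.9458 → z₀ = 0.05256 m
V₃ = V₁ · ln(z₃/z₀)/ln(z₁/z₀) = 13.5 × 8.7110/6.3470 = 18.5282 knots

18.5 knots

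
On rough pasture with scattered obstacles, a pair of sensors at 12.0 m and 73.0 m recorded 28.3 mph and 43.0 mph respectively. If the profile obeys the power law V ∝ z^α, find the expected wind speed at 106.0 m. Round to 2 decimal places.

First find α: α = ln(V₂/V₁)/ln(z₂/z₁) = ln(43.0/28.3)/ln(73.0/12.0) = 0.41834/1.80555 = 0.2317
Extrapolate from 73.0 m to 106.0 m: V₃ = 43.0 × (106.0/73.0)^0.2317 = 43.0 × 1.0903 = 46.8812 mph

46.88 mph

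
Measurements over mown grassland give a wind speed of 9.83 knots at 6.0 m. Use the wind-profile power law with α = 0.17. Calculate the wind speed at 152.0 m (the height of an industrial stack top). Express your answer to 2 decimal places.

17.03 knots

Power-law profile: V₂ = V₁ · (z₂/z₁)^α
V₂ = 9.83 × (152.0/6.0)^0.17 = 9.83 × (25.3333)^0.17
    = 9.83 × 1.7323 = 17.0287 knots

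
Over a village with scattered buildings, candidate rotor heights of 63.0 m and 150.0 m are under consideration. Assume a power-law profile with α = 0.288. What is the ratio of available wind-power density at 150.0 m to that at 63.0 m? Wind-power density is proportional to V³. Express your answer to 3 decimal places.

Speed ratio: V_B/V_A = (z_B/z_A)^α = (150.0/63.0)^0.288 = (2.3810)^0.288 = 1.28382
Power-density ratio: P_B/P_A = (V_B/V_A)³ = (1.28382)³ = 2.11599

2.116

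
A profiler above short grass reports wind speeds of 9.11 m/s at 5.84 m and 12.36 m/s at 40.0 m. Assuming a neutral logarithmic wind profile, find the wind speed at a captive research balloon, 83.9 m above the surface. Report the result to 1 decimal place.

13.6 m/s

Log law: V ∝ ln(z/z₀). From the pair, with r = V₁/V₂ = 0.73706,
ln z₀ = (ln z₁ − r·ln z₂)/(1 − r) = (1.7647 − 0.73706×3.6889)/0.26294 = -3.6288 → z₀ = 0.02655 m
V₃ = V₁ · ln(z₃/z₀)/ln(z₁/z₀) = 9.11 × 8.0584/5.3935 = 13.6112 m/s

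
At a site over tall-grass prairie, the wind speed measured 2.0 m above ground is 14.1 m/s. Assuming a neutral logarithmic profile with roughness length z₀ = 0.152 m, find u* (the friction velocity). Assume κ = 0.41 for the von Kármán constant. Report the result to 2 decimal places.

u* ≈ 2.24 m/s

Log law: V(z) = (u*/κ) · ln(z/z₀) ⇒ u* = κ · V / ln(z/z₀)
u* = 0.41 × 14.1 / ln(2.0/0.152) = 0.41 × 14.1 / 2.5770
   = 5.7810 / 2.5770 = 2.2433 m/s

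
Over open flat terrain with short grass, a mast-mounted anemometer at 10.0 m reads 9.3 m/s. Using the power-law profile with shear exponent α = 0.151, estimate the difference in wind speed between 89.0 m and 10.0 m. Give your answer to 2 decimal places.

3.64 m/s

Power law: V₂ = V₁ · (z₂/z₁)^α = 9.3 × (8.9000)^0.151 = 12.9372 m/s
ΔV = 12.9372 − 9.3 = 3.6372 m/s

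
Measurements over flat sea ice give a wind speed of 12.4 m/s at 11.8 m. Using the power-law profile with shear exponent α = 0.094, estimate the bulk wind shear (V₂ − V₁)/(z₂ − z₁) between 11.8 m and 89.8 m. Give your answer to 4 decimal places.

0.0334 m/s/m

Power law: V₂ = V₁ · (z₂/z₁)^α = 12.4 × (7.6102)^0.094 = 15.0063 m/s
ΔV/Δz = (15.0063 − 12.4)/(89.8 − 11.8) = 2.6063/78.0000 = 0.03341 m/s/m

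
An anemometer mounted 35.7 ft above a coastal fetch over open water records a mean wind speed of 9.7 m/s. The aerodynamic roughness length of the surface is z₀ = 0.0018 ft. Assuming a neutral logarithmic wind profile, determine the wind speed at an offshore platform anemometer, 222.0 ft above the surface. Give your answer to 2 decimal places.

Log law: V(z) ∝ ln(z/z₀), so V₂/V₁ = ln(z₂/z₀) / ln(z₁/z₀).
ln(222.0/0.0018) = 11.7226, ln(35.7/0.0018) = 9.8951
V₂ = 9.7 × 11.7226/9.8951 = 9.7 × 1.1847 = 11.4915 m/s

11.49 m/s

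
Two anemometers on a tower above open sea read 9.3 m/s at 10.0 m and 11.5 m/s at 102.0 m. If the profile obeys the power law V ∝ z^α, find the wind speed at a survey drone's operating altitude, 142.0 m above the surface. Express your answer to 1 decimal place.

11.9 m/s

First find α: α = ln(V₂/V₁)/ln(z₂/z₁) = ln(11.5/9.3)/ln(102.0/10.0) = 0.21233/2.32239 = 0.0914
Extrapolate from 102.0 m to 142.0 m: V₃ = 11.5 × (142.0/102.0)^0.0914 = 11.5 × 1.0307 = 11.8532 m/s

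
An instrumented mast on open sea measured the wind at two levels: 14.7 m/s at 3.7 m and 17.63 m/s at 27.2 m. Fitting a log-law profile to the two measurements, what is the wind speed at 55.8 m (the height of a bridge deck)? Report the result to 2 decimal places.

18.69 m/s

Log law: V ∝ ln(z/z₀). From the pair, with r = V₁/V₂ = 0.83381,
ln z₀ = (ln z₁ − r·ln z₂)/(1 − r) = (1.3083 − 0.83381×3.3032)/0.16619 = -8.7001 → z₀ = 0.0001666 m
V₃ = V₁ · ln(z₃/z₀)/ln(z₁/z₀) = 14.7 × 12.7219/10.0085 = 18.6854 m/s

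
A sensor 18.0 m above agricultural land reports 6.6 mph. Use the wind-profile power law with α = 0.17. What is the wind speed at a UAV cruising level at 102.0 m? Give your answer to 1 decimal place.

Power-law profile: V₂ = V₁ · (z₂/z₁)^α
V₂ = 6.6 × (102.0/18.0)^0.17 = 6.6 × (5.6667)^0.17
    = 6.6 × 1.3430 = 8.8636 mph

8.9 mph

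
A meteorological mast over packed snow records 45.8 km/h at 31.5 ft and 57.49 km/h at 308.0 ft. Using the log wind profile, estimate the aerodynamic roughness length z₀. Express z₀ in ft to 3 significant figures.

Log law: V(z) ∝ ln(z/z₀). With r = V₁/V₂ = 45.8/57.49 = 0.79666,
r · ln(z₂/z₀) = ln(z₁/z₀) ⇒ ln z₀ = (ln z₁ − r·ln z₂)/(1 − r)
ln z₀ = (3.44999 − 0.79666×5.73010) / 0.20334 = -5.4832
z₀ = exp(-5.4832) = 0.004156 ft

z₀ ≈ 0.00416 ft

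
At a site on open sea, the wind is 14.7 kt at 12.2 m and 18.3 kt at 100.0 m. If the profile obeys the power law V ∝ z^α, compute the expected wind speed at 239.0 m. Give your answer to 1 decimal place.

First find α: α = ln(V₂/V₁)/ln(z₂/z₁) = ln(18.3/14.7)/ln(100.0/12.2) = 0.21905/2.10373 = 0.1041
Extrapolate from 100.0 m to 239.0 m: V₃ = 18.3 × (239.0/100.0)^0.1041 = 18.3 × 1.0950 = 20.0379 kt

20.0 kt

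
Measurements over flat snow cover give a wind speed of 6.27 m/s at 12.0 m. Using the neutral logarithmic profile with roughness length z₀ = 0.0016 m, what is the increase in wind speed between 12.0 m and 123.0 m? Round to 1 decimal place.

Log law: V₂ = V₁ · ln(z₂/z₀)/ln(z₁/z₀) = 6.27 × 11.2499/8.9227 = 7.9054 m/s
ΔV = 7.9054 − 6.27 = 1.6354 m/s

1.6 m/s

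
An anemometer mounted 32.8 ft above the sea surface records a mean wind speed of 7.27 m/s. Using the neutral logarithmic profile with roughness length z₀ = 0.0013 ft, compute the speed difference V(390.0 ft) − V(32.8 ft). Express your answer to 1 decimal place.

1.8 m/s

Log law: V₂ = V₁ · ln(z₂/z₀)/ln(z₁/z₀) = 7.27 × 12.6115/10.1358 = 9.0457 m/s
ΔV = 9.0457 − 7.27 = 1.7757 m/s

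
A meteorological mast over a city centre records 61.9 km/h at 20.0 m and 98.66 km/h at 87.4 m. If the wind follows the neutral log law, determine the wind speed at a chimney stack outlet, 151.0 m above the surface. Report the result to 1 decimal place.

Log law: V ∝ ln(z/z₀). From the pair, with r = V₁/V₂ = 0.62741,
ln z₀ = (ln z₁ − r·ln z₂)/(1 − r) = (2.9957 − 0.62741×4.4705)/0.37259 = 0.5124 → z₀ = 1.669 m
V₃ = V₁ · ln(z₃/z₀)/ln(z₁/z₀) = 61.9 × 4.5049/2.4833 = 112.2892 km/h

112.3 km/h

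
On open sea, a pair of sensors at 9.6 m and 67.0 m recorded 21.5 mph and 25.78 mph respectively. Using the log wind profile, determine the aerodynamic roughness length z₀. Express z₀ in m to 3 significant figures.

Log law: V(z) ∝ ln(z/z₀). With r = V₁/V₂ = 21.5/25.78 = 0.83398,
r · ln(z₂/z₀) = ln(z₁/z₀) ⇒ ln z₀ = (ln z₁ − r·ln z₂)/(1 − r)
ln z₀ = (2.26176 − 0.83398×4.20469) / 0.16602 = -7.4983
z₀ = exp(-7.4983) = 0.0005540 m

z₀ ≈ 0.000554 m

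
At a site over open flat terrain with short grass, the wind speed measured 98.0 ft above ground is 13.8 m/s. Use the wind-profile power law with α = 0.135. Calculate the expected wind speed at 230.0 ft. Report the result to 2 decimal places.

15.48 m/s

Power-law profile: V₂ = V₁ · (z₂/z₁)^α
V₂ = 13.8 × (230.0/98.0)^0.135 = 13.8 × (2.3469)^0.135
    = 13.8 × 1.1221 = 15.4845 m/s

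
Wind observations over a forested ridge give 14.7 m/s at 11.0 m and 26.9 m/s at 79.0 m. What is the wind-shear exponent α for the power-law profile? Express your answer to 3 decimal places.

α ≈ 0.306

Power law: V₂/V₁ = (z₂/z₁)^α ⇒ α = ln(V₂/V₁) / ln(z₂/z₁)
α = ln(26.9/14.7) / ln(79.0/11.0) = ln(1.8299) / ln(7.1818)
  = 0.60428 / 1.97155 = 0.30650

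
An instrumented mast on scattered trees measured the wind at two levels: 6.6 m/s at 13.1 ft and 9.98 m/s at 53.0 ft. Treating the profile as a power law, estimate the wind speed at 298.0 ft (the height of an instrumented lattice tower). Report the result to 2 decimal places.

First find α: α = ln(V₂/V₁)/ln(z₂/z₁) = ln(9.98/6.6)/ln(53.0/13.1) = 0.41351/1.39768 = 0.2959
Extrapolate from 53.0 ft to 298.0 ft: V₃ = 9.98 × (298.0/53.0)^0.2959 = 9.98 × 1.6668 = 16.6343 m/s

16.63 m/s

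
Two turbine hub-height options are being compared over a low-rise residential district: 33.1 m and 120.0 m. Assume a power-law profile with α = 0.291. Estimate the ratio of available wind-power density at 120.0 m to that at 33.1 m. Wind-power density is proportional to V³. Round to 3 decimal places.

3.078

Speed ratio: V_B/V_A = (z_B/z_A)^α = (120.0/33.1)^0.291 = (3.6254)^0.291 = 1.45469
Power-density ratio: P_B/P_A = (V_B/V_A)³ = (1.45469)³ = 3.07833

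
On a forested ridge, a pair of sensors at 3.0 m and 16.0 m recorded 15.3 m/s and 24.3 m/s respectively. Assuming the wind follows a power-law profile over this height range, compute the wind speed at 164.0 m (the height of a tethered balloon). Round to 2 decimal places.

46.23 m/s

First find α: α = ln(V₂/V₁)/ln(z₂/z₁) = ln(24.3/15.3)/ln(16.0/3.0) = 0.46262/1.67398 = 0.2764
Extrapolate from 16.0 m to 164.0 m: V₃ = 24.3 × (164.0/16.0)^0.2764 = 24.3 × 1.9025 = 46.2309 m/s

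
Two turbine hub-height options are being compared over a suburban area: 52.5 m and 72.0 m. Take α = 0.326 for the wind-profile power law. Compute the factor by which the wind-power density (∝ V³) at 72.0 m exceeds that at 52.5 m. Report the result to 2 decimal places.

1.36

Speed ratio: V_B/V_A = (z_B/z_A)^α = (72.0/52.5)^0.326 = (1.3714)^0.326 = 1.10846
Power-density ratio: P_B/P_A = (V_B/V_A)³ = (1.10846)³ = 1.36193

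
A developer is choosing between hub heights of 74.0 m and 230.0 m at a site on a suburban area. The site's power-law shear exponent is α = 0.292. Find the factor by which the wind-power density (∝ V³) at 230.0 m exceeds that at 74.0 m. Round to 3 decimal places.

2.700

Speed ratio: V_B/V_A = (z_B/z_A)^α = (230.0/74.0)^0.292 = (3.1081)^0.292 = 1.39254
Power-density ratio: P_B/P_A = (V_B/V_A)³ = (1.39254)³ = 2.70039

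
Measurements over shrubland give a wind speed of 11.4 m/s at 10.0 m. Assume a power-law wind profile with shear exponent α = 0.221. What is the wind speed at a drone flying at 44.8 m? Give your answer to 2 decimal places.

15.88 m/s

Power-law profile: V₂ = V₁ · (z₂/z₁)^α
V₂ = 11.4 × (44.8/10.0)^0.221 = 11.4 × (4.4800)^0.221
    = 11.4 × 1.3929 = 15.8795 m/s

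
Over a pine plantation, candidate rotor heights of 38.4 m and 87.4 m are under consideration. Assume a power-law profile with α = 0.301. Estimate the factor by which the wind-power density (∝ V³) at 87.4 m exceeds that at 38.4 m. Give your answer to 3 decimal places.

Speed ratio: V_B/V_A = (z_B/z_A)^α = (87.4/38.4)^0.301 = (2.2760)^0.301 = 1.28089
Power-density ratio: P_B/P_A = (V_B/V_A)³ = (1.28089)³ = 2.10152

2.102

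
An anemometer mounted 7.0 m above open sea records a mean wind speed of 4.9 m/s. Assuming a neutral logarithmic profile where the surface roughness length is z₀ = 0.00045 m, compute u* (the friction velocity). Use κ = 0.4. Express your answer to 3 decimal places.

Log law: V(z) = (u*/κ) · ln(z/z₀) ⇒ u* = κ · V / ln(z/z₀)
u* = 0.4 × 4.9 / ln(7.0/0.00045) = 0.4 × 4.9 / 9.6522
   = 1.9600 / 9.6522 = 0.2031 m/s

u* ≈ 0.203 m/s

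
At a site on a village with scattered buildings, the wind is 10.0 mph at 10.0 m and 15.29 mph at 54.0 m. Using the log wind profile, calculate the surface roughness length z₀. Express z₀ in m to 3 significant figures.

z₀ ≈ 0.413 m

Log law: V(z) ∝ ln(z/z₀). With r = V₁/V₂ = 10.0/15.29 = 0.65402,
r · ln(z₂/z₀) = ln(z₁/z₀) ⇒ ln z₀ = (ln z₁ − r·ln z₂)/(1 − r)
ln z₀ = (2.30259 − 0.65402×3.98898) / 0.34598 = -0.8853
z₀ = exp(-0.8853) = 0.4126 m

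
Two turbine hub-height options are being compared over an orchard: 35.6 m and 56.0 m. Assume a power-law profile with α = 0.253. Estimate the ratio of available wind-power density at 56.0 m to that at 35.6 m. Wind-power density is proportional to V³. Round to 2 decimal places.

Speed ratio: V_B/V_A = (z_B/z_A)^α = (56.0/35.6)^0.253 = (1.5730)^0.253 = 1.12144
Power-density ratio: P_B/P_A = (V_B/V_A)³ = (1.12144)³ = 1.41034

1.41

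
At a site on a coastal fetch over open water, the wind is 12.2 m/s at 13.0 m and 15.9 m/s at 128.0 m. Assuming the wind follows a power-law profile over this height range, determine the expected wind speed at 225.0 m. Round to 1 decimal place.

17.0 m/s

First find α: α = ln(V₂/V₁)/ln(z₂/z₁) = ln(15.9/12.2)/ln(128.0/13.0) = 0.26488/2.28708 = 0.1158
Extrapolate from 128.0 m to 225.0 m: V₃ = 15.9 × (225.0/128.0)^0.1158 = 15.9 × 1.0675 = 16.9734 m/s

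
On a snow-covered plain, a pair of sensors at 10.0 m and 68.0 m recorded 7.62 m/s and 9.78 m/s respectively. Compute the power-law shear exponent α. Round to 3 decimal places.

Power law: V₂/V₁ = (z₂/z₁)^α ⇒ α = ln(V₂/V₁) / ln(z₂/z₁)
α = ln(9.78/7.62) / ln(68.0/10.0) = ln(1.2835) / ln(6.8000)
  = 0.24956 / 1.91692 = 0.13019

α ≈ 0.130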